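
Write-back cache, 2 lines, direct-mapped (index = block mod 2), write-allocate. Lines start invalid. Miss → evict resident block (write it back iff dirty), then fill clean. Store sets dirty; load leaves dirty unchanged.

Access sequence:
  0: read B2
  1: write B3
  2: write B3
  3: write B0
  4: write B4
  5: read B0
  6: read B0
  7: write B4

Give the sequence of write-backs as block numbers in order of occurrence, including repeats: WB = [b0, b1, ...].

WB = [0, 4]

0: R B2 → L0 miss [-]
1: W B3 → L1 miss [D]
2: W B3 → L1 hit [D]
3: W B0 → L0 miss [D]
4: W B4 → L0 miss wb→B0 [D]
5: R B0 → L0 miss wb→B4 [-]
6: R B0 → L0 hit [-]
7: W B4 → L0 miss [D]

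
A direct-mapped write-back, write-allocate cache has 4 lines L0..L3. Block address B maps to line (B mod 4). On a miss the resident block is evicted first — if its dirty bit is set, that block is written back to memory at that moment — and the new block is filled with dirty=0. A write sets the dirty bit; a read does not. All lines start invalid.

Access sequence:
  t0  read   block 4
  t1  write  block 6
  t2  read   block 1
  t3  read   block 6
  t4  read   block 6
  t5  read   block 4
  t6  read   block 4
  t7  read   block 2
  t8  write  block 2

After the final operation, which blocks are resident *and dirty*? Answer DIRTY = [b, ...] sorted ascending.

0: R B4 -> L0 miss  d=-]
1: W B6 -> L2 miss  d=D]
2: R B1 -> L1 miss  d=-]
3: R B6 -> L2 hit  d=D]
4: R B6 -> L2 hit  d=D]
5: R B4 -> L0 hit  d=-]
6: R B4 -> L0 hit  d=-]
7: R B2 -> L2 miss wb->B6  d=-]
8: W B2 -> L2 hit  d=D]

DIRTY = [2]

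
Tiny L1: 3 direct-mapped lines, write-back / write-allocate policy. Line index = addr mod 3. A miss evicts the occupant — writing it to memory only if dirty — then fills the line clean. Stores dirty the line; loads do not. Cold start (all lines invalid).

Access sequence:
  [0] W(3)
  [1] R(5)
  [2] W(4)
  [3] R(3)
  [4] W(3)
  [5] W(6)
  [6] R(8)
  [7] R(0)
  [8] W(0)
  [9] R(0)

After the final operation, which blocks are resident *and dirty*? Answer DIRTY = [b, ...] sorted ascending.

  0 | W B3 → L0 miss [D]
  1 | R B5 → L2 miss [-]
  2 | W B4 → L1 miss [D]
  3 | R B3 → L0 hit [D]
  4 | W B3 → L0 hit [D]
  5 | W B6 → L0 miss wb→B3 [D]
  6 | R B8 → L2 miss [-]
  7 | R B0 → L0 miss wb→B6 [-]
  8 | W B0 → L0 hit [D]
  9 | R B0 → L0 hit [D]

DIRTY = [0, 4]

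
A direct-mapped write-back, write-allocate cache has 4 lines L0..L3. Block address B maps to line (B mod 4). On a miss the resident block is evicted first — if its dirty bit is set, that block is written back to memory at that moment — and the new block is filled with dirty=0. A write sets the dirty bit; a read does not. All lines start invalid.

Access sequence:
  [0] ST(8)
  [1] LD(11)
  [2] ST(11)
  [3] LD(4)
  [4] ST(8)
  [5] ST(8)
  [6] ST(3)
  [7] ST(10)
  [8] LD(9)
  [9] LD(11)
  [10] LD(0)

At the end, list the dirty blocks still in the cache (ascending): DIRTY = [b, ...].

0: W B8 → L0 miss [D]
1: R B11 → L3 miss [-]
2: W B11 → L3 hit [D]
3: R B4 → L0 miss wb→B8 [-]
4: W B8 → L0 miss [D]
5: W B8 → L0 hit [D]
6: W B3 → L3 miss wb→B11 [D]
7: W B10 → L2 miss [D]
8: R B9 → L1 miss [-]
9: R B11 → L3 miss wb→B3 [-]
10: R B0 → L0 miss wb→B8 [-]

DIRTY = [10]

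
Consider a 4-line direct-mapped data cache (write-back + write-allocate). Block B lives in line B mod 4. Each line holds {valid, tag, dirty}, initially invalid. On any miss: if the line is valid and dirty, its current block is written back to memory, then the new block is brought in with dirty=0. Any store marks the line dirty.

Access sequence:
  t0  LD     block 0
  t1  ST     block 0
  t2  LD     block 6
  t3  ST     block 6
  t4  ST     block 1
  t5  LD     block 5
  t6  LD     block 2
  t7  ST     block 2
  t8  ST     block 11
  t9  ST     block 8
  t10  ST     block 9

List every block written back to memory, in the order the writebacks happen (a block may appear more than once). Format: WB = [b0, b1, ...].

WB = [1, 6, 0]

0: R B0 -> L0 miss  d=-]
1: W B0 -> L0 hit  d=D]
2: R B6 -> L2 miss  d=-]
3: W B6 -> L2 hit  d=D]
4: W B1 -> L1 miss  d=D]
5: R B5 -> L1 miss wb->B1  d=-]
6: R B2 -> L2 miss wb->B6  d=-]
7: W B2 -> L2 hit  d=D]
8: W B11 -> L3 miss  d=D]
9: W B8 -> L0 miss wb->B0  d=D]
10: W B9 -> L1 miss  d=D]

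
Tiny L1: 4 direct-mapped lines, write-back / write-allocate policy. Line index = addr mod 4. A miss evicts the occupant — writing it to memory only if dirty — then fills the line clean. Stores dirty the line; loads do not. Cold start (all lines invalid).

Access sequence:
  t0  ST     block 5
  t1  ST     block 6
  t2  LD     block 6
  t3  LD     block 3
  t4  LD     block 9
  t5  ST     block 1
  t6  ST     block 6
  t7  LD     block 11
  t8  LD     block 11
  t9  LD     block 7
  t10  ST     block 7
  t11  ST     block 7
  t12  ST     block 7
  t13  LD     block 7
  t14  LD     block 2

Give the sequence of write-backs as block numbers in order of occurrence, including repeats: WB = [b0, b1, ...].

0: W B5 → L1 miss [D]
1: W B6 → L2 miss [D]
2: R B6 → L2 hit [D]
3: R B3 → L3 miss [-]
4: R B9 → L1 miss wb→B5 [-]
5: W B1 → L1 miss [D]
6: W B6 → L2 hit [D]
7: R B11 → L3 miss [-]
8: R B11 → L3 hit [-]
9: R B7 → L3 miss [-]
10: W B7 → L3 hit [D]
11: W B7 → L3 hit [D]
12: W B7 → L3 hit [D]
13: R B7 → L3 hit [D]
14: R B2 → L2 miss wb→B6 [-]

WB = [5, 6]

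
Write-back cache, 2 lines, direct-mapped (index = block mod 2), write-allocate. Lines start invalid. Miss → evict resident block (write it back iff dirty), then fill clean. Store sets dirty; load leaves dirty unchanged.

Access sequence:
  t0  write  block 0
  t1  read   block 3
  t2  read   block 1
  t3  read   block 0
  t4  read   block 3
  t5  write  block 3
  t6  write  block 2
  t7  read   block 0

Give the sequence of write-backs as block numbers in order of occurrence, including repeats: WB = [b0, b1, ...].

WB = [0, 2]

0: W B0 → L0 miss [D]
1: R B3 → L1 miss [-]
2: R B1 → L1 miss [-]
3: R B0 → L0 hit [D]
4: R B3 → L1 miss [-]
5: W B3 → L1 hit [D]
6: W B2 → L0 miss wb→B0 [D]
7: R B0 → L0 miss wb→B2 [-]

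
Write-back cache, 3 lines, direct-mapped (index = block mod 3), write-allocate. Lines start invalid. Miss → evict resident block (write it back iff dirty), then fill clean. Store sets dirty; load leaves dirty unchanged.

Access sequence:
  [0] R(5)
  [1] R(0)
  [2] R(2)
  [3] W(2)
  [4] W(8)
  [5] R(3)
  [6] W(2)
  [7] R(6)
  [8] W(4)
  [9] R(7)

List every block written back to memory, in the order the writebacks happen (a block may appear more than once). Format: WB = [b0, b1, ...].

WB = [2, 8, 4]

  0 | R B5 → L2 miss [-]
  1 | R B0 → L0 miss [-]
  2 | R B2 → L2 miss [-]
  3 | W B2 → L2 hit [D]
  4 | W B8 → L2 miss wb→B2 [D]
  5 | R B3 → L0 miss [-]
  6 | W B2 → L2 miss wb→B8 [D]
  7 | R B6 → L0 miss [-]
  8 | W B4 → L1 miss [D]
  9 | R B7 → L1 miss wb→B4 [-]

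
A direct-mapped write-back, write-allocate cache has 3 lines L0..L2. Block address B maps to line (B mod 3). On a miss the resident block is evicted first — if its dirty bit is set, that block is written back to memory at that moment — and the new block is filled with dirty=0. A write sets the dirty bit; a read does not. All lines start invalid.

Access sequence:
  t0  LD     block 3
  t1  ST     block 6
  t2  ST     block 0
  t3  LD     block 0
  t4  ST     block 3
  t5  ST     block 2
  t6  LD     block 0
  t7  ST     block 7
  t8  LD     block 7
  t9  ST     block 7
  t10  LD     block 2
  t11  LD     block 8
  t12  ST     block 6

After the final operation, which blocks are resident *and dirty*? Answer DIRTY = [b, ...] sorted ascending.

  0 | R B3 → L0 miss [-]
  1 | W B6 → L0 miss [D]
  2 | W B0 → L0 miss wb→B6 [D]
  3 | R B0 → L0 hit [D]
  4 | W B3 → L0 miss wb→B0 [D]
  5 | W B2 → L2 miss [D]
  6 | R B0 → L0 miss wb→B3 [-]
  7 | W B7 → L1 miss [D]
  8 | R B7 → L1 hit [D]
  9 | W B7 → L1 hit [D]
  10 | R B2 → L2 hit [D]
  11 | R B8 → L2 miss wb→B2 [-]
  12 | W B6 → L0 miss [D]

DIRTY = [6, 7]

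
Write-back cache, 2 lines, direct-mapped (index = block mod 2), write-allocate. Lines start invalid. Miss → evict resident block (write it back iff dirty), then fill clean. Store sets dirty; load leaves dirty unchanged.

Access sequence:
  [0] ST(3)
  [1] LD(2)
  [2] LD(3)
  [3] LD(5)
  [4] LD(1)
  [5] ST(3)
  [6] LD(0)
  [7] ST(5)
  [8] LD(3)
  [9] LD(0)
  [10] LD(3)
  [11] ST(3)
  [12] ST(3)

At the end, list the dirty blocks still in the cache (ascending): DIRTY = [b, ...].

0: W B3 → L1 miss [D]
1: R B2 → L0 miss [-]
2: R B3 → L1 hit [D]
3: R B5 → L1 miss wb→B3 [-]
4: R B1 → L1 miss [-]
5: W B3 → L1 miss [D]
6: R B0 → L0 miss [-]
7: W B5 → L1 miss wb→B3 [D]
8: R B3 → L1 miss wb→B5 [-]
9: R B0 → L0 hit [-]
10: R B3 → L1 hit [-]
11: W B3 → L1 hit [D]
12: W B3 → L1 hit [D]

DIRTY = [3]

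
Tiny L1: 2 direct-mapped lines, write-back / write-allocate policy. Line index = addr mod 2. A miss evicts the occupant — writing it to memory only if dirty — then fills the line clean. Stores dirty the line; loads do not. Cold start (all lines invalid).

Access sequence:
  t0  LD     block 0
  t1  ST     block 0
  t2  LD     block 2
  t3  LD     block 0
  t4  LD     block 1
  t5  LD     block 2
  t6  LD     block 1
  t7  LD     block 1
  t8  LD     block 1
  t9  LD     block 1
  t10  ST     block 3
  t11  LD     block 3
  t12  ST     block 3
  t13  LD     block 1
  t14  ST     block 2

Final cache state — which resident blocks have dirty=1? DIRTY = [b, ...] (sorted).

0: R B0 → L0 miss [-]
1: W B0 → L0 hit [D]
2: R B2 → L0 miss wb→B0 [-]
3: R B0 → L0 miss [-]
4: R B1 → L1 miss [-]
5: R B2 → L0 miss [-]
6: R B1 → L1 hit [-]
7: R B1 → L1 hit [-]
8: R B1 → L1 hit [-]
9: R B1 → L1 hit [-]
10: W B3 → L1 miss [D]
11: R B3 → L1 hit [D]
12: W B3 → L1 hit [D]
13: R B1 → L1 miss wb→B3 [-]
14: W B2 → L0 hit [D]

DIRTY = [2]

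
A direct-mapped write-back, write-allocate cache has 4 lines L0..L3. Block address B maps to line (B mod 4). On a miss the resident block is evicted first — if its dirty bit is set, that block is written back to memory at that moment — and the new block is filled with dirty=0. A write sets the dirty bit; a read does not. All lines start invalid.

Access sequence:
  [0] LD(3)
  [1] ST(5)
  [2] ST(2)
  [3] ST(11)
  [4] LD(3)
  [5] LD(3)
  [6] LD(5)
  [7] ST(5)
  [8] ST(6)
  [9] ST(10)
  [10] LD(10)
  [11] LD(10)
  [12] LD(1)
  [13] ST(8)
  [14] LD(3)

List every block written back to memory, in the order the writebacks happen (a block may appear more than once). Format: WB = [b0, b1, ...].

WB = [11, 2, 6, 5]

  0 | R B3 → L3 miss [-]
  1 | W B5 → L1 miss [D]
  2 | W B2 → L2 miss [D]
  3 | W B11 → L3 miss [D]
  4 | R B3 → L3 miss wb→B11 [-]
  5 | R B3 → L3 hit [-]
  6 | R B5 → L1 hit [D]
  7 | W B5 → L1 hit [D]
  8 | W B6 → L2 miss wb→B2 [D]
  9 | W B10 → L2 miss wb→B6 [D]
  10 | R B10 → L2 hit [D]
  11 | R B10 → L2 hit [D]
  12 | R B1 → L1 miss wb→B5 [-]
  13 | W B8 → L0 miss [D]
  14 | R B3 → L3 hit [-]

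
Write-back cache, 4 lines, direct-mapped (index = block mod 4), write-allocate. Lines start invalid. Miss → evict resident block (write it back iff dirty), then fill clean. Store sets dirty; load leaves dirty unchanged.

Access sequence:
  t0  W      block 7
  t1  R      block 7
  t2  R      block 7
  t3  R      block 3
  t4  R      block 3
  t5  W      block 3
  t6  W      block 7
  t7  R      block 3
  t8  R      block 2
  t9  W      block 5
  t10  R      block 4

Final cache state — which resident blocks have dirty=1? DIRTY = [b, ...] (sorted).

0: W B7 → L3 miss [D]
1: R B7 → L3 hit [D]
2: R B7 → L3 hit [D]
3: R B3 → L3 miss wb→B7 [-]
4: R B3 → L3 hit [-]
5: W B3 → L3 hit [D]
6: W B7 → L3 miss wb→B3 [D]
7: R B3 → L3 miss wb→B7 [-]
8: R B2 → L2 miss [-]
9: W B5 → L1 miss [D]
10: R B4 → L0 miss [-]

DIRTY = [5]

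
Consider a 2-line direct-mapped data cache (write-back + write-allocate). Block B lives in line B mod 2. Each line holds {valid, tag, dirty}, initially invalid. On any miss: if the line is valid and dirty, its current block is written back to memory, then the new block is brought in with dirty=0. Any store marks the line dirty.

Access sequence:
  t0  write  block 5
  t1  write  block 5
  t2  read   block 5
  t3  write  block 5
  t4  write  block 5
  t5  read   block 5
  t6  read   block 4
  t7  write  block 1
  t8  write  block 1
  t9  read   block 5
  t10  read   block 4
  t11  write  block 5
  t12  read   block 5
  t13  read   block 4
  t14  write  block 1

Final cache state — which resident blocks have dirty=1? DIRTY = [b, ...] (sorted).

DIRTY = [1]

0: W B5 → L1 miss [D]
1: W B5 → L1 hit [D]
2: R B5 → L1 hit [D]
3: W B5 → L1 hit [D]
4: W B5 → L1 hit [D]
5: R B5 → L1 hit [D]
6: R B4 → L0 miss [-]
7: W B1 → L1 miss wb→B5 [D]
8: W B1 → L1 hit [D]
9: R B5 → L1 miss wb→B1 [-]
10: R B4 → L0 hit [-]
11: W B5 → L1 hit [D]
12: R B5 → L1 hit [D]
13: R B4 → L0 hit [-]
14: W B1 → L1 miss wb→B5 [D]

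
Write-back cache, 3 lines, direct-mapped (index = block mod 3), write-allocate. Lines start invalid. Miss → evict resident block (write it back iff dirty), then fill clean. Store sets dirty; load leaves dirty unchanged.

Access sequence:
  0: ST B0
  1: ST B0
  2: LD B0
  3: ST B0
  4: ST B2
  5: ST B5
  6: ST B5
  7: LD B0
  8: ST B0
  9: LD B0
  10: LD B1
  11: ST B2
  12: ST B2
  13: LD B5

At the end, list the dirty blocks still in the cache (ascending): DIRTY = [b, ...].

DIRTY = [0]

0: W B0 → L0 miss [D]
1: W B0 → L0 hit [D]
2: R B0 → L0 hit [D]
3: W B0 → L0 hit [D]
4: W B2 → L2 miss [D]
5: W B5 → L2 miss wb→B2 [D]
6: W B5 → L2 hit [D]
7: R B0 → L0 hit [D]
8: W B0 → L0 hit [D]
9: R B0 → L0 hit [D]
10: R B1 → L1 miss [-]
11: W B2 → L2 miss wb→B5 [D]
12: W B2 → L2 hit [D]
13: R B5 → L2 miss wb→B2 [-]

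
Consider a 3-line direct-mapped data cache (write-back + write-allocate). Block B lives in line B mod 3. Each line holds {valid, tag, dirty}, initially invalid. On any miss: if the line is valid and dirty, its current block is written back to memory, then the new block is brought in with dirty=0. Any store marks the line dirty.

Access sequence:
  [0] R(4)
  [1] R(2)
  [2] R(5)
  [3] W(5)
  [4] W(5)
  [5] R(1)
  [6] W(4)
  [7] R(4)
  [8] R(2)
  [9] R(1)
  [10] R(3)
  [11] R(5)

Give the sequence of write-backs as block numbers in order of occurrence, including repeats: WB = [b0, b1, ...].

WB = [5, 4]

0: R B4 -> L1 miss  d=-]
1: R B2 -> L2 miss  d=-]
2: R B5 -> L2 miss  d=-]
3: W B5 -> L2 hit  d=D]
4: W B5 -> L2 hit  d=D]
5: R B1 -> L1 miss  d=-]
6: W B4 -> L1 miss  d=D]
7: R B4 -> L1 hit  d=D]
8: R B2 -> L2 miss wb->B5  d=-]
9: R B1 -> L1 miss wb->B4  d=-]
10: R B3 -> L0 miss  d=-]
11: R B5 -> L2 miss  d=-]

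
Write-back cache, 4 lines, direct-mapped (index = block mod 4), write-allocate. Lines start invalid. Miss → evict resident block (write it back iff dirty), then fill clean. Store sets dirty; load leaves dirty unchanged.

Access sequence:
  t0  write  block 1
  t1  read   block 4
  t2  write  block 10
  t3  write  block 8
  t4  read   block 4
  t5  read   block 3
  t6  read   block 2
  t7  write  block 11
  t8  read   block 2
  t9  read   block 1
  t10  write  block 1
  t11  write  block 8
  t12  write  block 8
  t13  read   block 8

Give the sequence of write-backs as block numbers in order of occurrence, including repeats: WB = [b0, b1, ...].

WB = [8, 10]

0: W B1 -> L1 miss  d=D]
1: R B4 -> L0 miss  d=-]
2: W B10 -> L2 miss  d=D]
3: W B8 -> L0 miss  d=D]
4: R B4 -> L0 miss wb->B8  d=-]
5: R B3 -> L3 miss  d=-]
6: R B2 -> L2 miss wb->B10  d=-]
7: W B11 -> L3 miss  d=D]
8: R B2 -> L2 hit  d=-]
9: R B1 -> L1 hit  d=D]
10: W B1 -> L1 hit  d=D]
11: W B8 -> L0 miss  d=D]
12: W B8 -> L0 hit  d=D]
13: R B8 -> L0 hit  d=D]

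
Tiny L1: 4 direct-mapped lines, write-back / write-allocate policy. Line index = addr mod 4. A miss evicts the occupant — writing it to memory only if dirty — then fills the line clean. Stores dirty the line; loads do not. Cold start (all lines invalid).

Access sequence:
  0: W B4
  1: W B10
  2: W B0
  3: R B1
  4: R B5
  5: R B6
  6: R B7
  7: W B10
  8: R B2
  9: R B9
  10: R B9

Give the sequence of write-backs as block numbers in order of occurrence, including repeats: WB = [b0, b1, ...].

WB = [4, 10, 10]

  0 | W B4 → L0 miss [D]
  1 | W B10 → L2 miss [D]
  2 | W B0 → L0 miss wb→B4 [D]
  3 | R B1 → L1 miss [-]
  4 | R B5 → L1 miss [-]
  5 | R B6 → L2 miss wb→B10 [-]
  6 | R B7 → L3 miss [-]
  7 | W B10 → L2 miss [D]
  8 | R B2 → L2 miss wb→B10 [-]
  9 | R B9 → L1 miss [-]
  10 | R B9 → L1 hit [-]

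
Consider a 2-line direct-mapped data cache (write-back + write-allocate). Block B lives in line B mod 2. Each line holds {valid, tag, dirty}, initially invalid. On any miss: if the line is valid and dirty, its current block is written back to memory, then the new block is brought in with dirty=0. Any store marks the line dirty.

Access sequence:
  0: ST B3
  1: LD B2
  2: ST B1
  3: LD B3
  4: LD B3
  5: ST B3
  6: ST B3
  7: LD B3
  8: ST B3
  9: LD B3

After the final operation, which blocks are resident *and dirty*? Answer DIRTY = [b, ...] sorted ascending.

0: W B3 -> L1 miss  d=D]
1: R B2 -> L0 miss  d=-]
2: W B1 -> L1 miss wb->B3  d=D]
3: R B3 -> L1 miss wb->B1  d=-]
4: R B3 -> L1 hit  d=-]
5: W B3 -> L1 hit  d=D]
6: W B3 -> L1 hit  d=D]
7: R B3 -> L1 hit  d=D]
8: W B3 -> L1 hit  d=D]
9: R B3 -> L1 hit  d=D]

DIRTY = [3]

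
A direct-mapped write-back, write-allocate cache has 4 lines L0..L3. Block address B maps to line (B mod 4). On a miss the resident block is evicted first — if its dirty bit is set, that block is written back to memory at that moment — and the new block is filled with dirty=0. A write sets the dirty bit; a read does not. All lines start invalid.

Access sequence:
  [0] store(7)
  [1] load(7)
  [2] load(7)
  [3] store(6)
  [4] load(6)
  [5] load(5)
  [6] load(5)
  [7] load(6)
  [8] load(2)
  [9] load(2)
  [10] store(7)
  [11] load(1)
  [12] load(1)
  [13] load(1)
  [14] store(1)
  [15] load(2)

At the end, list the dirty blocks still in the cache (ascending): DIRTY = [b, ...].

DIRTY = [1, 7]

0: W B7 → L3 miss [D]
1: R B7 → L3 hit [D]
2: R B7 → L3 hit [D]
3: W B6 → L2 miss [D]
4: R B6 → L2 hit [D]
5: R B5 → L1 miss [-]
6: R B5 → L1 hit [-]
7: R B6 → L2 hit [D]
8: R B2 → L2 miss wb→B6 [-]
9: R B2 → L2 hit [-]
10: W B7 → L3 hit [D]
11: R B1 → L1 miss [-]
12: R B1 → L1 hit [-]
13: R B1 → L1 hit [-]
14: W B1 → L1 hit [D]
15: R B2 → L2 hit [-]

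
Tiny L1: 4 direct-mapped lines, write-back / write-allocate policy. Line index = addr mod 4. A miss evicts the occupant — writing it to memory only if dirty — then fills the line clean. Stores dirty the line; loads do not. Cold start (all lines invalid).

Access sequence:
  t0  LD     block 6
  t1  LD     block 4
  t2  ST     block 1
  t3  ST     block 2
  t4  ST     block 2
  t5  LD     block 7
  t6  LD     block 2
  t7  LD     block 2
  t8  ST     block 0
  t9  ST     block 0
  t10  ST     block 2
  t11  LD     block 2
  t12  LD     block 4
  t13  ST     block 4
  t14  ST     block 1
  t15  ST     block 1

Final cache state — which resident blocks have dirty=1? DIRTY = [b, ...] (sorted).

0: R B6 → L2 miss [-]
1: R B4 → L0 miss [-]
2: W B1 → L1 miss [D]
3: W B2 → L2 miss [D]
4: W B2 → L2 hit [D]
5: R B7 → L3 miss [-]
6: R B2 → L2 hit [D]
7: R B2 → L2 hit [D]
8: W B0 → L0 miss [D]
9: W B0 → L0 hit [D]
10: W B2 → L2 hit [D]
11: R B2 → L2 hit [D]
12: R B4 → L0 miss wb→B0 [-]
13: W B4 → L0 hit [D]
14: W B1 → L1 hit [D]
15: W B1 → L1 hit [D]

DIRTY = [1, 2, 4]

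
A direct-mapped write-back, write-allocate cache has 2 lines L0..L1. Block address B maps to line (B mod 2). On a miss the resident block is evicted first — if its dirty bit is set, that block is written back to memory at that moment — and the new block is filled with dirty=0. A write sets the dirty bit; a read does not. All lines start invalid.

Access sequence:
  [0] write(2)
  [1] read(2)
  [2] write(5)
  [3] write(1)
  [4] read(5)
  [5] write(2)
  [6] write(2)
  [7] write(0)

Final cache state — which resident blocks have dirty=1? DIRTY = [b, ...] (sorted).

DIRTY = [0]

0: W B2 → L0 miss [D]
1: R B2 → L0 hit [D]
2: W B5 → L1 miss [D]
3: W B1 → L1 miss wb→B5 [D]
4: R B5 → L1 miss wb→B1 [-]
5: W B2 → L0 hit [D]
6: W B2 → L0 hit [D]
7: W B0 → L0 miss wb→B2 [D]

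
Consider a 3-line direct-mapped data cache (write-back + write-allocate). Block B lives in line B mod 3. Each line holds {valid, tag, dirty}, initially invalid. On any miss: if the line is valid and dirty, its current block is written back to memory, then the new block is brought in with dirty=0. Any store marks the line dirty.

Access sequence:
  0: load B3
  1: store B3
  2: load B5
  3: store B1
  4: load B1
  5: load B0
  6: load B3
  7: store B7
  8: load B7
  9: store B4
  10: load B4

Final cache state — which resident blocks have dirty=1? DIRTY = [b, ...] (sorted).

0: R B3 → L0 miss [-]
1: W B3 → L0 hit [D]
2: R B5 → L2 miss [-]
3: W B1 → L1 miss [D]
4: R B1 → L1 hit [D]
5: R B0 → L0 miss wb→B3 [-]
6: R B3 → L0 miss [-]
7: W B7 → L1 miss wb→B1 [D]
8: R B7 → L1 hit [D]
9: W B4 → L1 miss wb→B7 [D]
10: R B4 → L1 hit [D]

DIRTY = [4]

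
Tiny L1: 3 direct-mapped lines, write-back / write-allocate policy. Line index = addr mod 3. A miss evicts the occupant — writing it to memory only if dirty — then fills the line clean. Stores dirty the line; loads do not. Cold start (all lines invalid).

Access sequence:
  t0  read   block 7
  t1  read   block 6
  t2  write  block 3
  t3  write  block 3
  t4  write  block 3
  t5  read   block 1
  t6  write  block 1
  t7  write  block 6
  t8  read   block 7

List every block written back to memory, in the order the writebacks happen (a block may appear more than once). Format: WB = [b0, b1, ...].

0: R B7 → L1 miss [-]
1: R B6 → L0 miss [-]
2: W B3 → L0 miss [D]
3: W B3 → L0 hit [D]
4: W B3 → L0 hit [D]
5: R B1 → L1 miss [-]
6: W B1 → L1 hit [D]
7: W B6 → L0 miss wb→B3 [D]
8: R B7 → L1 miss wb→B1 [-]

WB = [3, 1]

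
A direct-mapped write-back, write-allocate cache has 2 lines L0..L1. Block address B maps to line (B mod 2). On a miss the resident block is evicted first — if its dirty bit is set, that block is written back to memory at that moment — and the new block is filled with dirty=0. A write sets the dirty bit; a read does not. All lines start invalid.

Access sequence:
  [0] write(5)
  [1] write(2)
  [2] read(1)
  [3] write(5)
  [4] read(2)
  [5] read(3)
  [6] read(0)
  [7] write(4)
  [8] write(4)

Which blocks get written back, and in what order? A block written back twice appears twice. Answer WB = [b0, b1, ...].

WB = [5, 5, 2]

  0 | W B5 → L1 miss [D]
  1 | W B2 → L0 miss [D]
  2 | R B1 → L1 miss wb→B5 [-]
  3 | W B5 → L1 miss [D]
  4 | R B2 → L0 hit [D]
  5 | R B3 → L1 miss wb→B5 [-]
  6 | R B0 → L0 miss wb→B2 [-]
  7 | W B4 → L0 miss [D]
  8 | W B4 → L0 hit [D]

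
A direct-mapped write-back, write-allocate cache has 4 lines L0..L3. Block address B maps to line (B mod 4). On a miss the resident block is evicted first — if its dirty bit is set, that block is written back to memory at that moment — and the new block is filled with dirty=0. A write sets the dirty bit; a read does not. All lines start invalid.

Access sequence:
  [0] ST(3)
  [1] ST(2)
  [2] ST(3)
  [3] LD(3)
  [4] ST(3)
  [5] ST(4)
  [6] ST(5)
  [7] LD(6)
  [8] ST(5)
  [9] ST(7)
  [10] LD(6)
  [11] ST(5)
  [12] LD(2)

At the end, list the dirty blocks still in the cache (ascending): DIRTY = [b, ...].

  0 | W B3 → L3 miss [D]
  1 | W B2 → L2 miss [D]
  2 | W B3 → L3 hit [D]
  3 | R B3 → L3 hit [D]
  4 | W B3 → L3 hit [D]
  5 | W B4 → L0 miss [D]
  6 | W B5 → L1 miss [D]
  7 | R B6 → L2 miss wb→B2 [-]
  8 | W B5 → L1 hit [D]
  9 | W B7 → L3 miss wb→B3 [D]
  10 | R B6 → L2 hit [-]
  11 | W B5 → L1 hit [D]
  12 | R B2 → L2 miss [-]

DIRTY = [4, 5, 7]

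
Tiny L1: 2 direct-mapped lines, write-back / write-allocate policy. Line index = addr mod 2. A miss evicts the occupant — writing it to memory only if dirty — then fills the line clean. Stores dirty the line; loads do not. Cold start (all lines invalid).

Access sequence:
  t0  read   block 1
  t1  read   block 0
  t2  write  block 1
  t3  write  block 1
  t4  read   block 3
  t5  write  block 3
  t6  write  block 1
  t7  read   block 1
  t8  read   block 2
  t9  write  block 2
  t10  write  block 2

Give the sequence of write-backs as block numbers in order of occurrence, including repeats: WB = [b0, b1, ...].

0: R B1 -> L1 miss  d=-]
1: R B0 -> L0 miss  d=-]
2: W B1 -> L1 hit  d=D]
3: W B1 -> L1 hit  d=D]
4: R B3 -> L1 miss wb->B1  d=-]
5: W B3 -> L1 hit  d=D]
6: W B1 -> L1 miss wb->B3  d=D]
7: R B1 -> L1 hit  d=D]
8: R B2 -> L0 miss  d=-]
9: W B2 -> L0 hit  d=D]
10: W B2 -> L0 hit  d=D]

WB = [1, 3]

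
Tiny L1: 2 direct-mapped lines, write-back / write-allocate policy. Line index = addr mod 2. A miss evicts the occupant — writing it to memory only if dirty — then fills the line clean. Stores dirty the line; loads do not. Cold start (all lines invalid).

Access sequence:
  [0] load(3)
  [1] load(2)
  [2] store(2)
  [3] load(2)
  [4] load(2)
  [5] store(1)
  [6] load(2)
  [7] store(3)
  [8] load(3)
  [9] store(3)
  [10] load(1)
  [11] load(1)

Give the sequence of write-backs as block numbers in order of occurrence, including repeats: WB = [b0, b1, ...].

WB = [1, 3]

0: R B3 -> L1 miss  d=-]
1: R B2 -> L0 miss  d=-]
2: W B2 -> L0 hit  d=D]
3: R B2 -> L0 hit  d=D]
4: R B2 -> L0 hit  d=D]
5: W B1 -> L1 miss  d=D]
6: R B2 -> L0 hit  d=D]
7: W B3 -> L1 miss wb->B1  d=D]
8: R B3 -> L1 hit  d=D]
9: W B3 -> L1 hit  d=D]
10: R B1 -> L1 miss wb->B3  d=-]
11: R B1 -> L1 hit  d=-]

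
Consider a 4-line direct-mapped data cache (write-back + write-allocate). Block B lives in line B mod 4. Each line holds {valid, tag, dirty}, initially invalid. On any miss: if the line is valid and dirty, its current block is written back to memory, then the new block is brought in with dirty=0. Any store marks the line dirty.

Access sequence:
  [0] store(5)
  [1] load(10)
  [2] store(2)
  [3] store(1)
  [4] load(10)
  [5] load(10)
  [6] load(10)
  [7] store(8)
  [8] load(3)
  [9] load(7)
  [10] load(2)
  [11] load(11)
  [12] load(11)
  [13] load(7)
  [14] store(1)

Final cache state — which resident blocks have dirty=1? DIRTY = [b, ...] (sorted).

  0 | W B5 → L1 miss [D]
  1 | R B10 → L2 miss [-]
  2 | W B2 → L2 miss [D]
  3 | W B1 → L1 miss wb→B5 [D]
  4 | R B10 → L2 miss wb→B2 [-]
  5 | R B10 → L2 hit [-]
  6 | R B10 → L2 hit [-]
  7 | W B8 → L0 miss [D]
  8 | R B3 → L3 miss [-]
  9 | R B7 → L3 miss [-]
  10 | R B2 → L2 miss [-]
  11 | R B11 → L3 miss [-]
  12 | R B11 → L3 hit [-]
  13 | R B7 → L3 miss [-]
  14 | W B1 → L1 hit [D]

DIRTY = [1, 8]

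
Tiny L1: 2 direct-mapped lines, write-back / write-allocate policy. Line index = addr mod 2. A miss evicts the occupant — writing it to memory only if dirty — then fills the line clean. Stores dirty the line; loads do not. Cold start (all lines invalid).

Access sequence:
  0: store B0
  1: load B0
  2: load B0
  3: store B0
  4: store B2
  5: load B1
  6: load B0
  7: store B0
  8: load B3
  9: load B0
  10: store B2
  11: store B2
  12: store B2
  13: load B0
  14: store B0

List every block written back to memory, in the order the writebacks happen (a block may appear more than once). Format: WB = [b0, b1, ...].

0: W B0 → L0 miss [D]
1: R B0 → L0 hit [D]
2: R B0 → L0 hit [D]
3: W B0 → L0 hit [D]
4: W B2 → L0 miss wb→B0 [D]
5: R B1 → L1 miss [-]
6: R B0 → L0 miss wb→B2 [-]
7: W B0 → L0 hit [D]
8: R B3 → L1 miss [-]
9: R B0 → L0 hit [D]
10: W B2 → L0 miss wb→B0 [D]
11: W B2 → L0 hit [D]
12: W B2 → L0 hit [D]
13: R B0 → L0 miss wb→B2 [-]
14: W B0 → L0 hit [D]

WB = [0, 2, 0, 2]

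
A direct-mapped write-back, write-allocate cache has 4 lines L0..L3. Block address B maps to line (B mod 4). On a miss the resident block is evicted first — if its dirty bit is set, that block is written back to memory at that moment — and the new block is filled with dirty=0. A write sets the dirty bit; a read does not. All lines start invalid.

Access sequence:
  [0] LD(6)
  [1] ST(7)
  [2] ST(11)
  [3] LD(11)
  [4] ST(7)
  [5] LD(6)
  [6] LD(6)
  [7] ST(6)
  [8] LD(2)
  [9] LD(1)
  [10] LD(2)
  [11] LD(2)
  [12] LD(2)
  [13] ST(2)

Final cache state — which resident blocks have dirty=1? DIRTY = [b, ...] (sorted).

DIRTY = [2, 7]

0: R B6 -> L2 miss  d=-]
1: W B7 -> L3 miss  d=D]
2: W B11 -> L3 miss wb->B7  d=D]
3: R B11 -> L3 hit  d=D]
4: W B7 -> L3 miss wb->B11  d=D]
5: R B6 -> L2 hit  d=-]
6: R B6 -> L2 hit  d=-]
7: W B6 -> L2 hit  d=D]
8: R B2 -> L2 miss wb->B6  d=-]
9: R B1 -> L1 miss  d=-]
10: R B2 -> L2 hit  d=-]
11: R B2 -> L2 hit  d=-]
12: R B2 -> L2 hit  d=-]
13: W B2 -> L2 hit  d=D]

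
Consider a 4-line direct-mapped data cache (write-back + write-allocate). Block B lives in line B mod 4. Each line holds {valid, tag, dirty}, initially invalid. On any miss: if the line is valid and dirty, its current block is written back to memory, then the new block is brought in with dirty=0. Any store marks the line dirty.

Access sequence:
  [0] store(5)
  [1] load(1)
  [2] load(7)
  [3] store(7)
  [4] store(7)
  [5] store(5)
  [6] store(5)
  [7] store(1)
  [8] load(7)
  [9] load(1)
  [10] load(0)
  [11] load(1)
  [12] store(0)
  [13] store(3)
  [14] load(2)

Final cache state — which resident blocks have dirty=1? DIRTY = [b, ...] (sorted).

0: W B5 → L1 miss [D]
1: R B1 → L1 miss wb→B5 [-]
2: R B7 → L3 miss [-]
3: W B7 → L3 hit [D]
4: W B7 → L3 hit [D]
5: W B5 → L1 miss [D]
6: W B5 → L1 hit [D]
7: W B1 → L1 miss wb→B5 [D]
8: R B7 → L3 hit [D]
9: R B1 → L1 hit [D]
10: R B0 → L0 miss [-]
11: R B1 → L1 hit [D]
12: W B0 → L0 hit [D]
13: W B3 → L3 miss wb→B7 [D]
14: R B2 → L2 miss [-]

DIRTY = [0, 1, 3]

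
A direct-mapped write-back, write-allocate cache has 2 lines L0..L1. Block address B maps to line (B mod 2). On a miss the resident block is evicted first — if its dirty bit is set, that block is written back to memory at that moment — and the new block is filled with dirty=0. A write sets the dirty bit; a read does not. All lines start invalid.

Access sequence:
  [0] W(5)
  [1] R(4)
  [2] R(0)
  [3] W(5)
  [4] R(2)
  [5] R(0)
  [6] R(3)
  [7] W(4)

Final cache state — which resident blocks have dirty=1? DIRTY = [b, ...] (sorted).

0: W B5 → L1 miss [D]
1: R B4 → L0 miss [-]
2: R B0 → L0 miss [-]
3: W B5 → L1 hit [D]
4: R B2 → L0 miss [-]
5: R B0 → L0 miss [-]
6: R B3 → L1 miss wb→B5 [-]
7: W B4 → L0 miss [D]

DIRTY = [4]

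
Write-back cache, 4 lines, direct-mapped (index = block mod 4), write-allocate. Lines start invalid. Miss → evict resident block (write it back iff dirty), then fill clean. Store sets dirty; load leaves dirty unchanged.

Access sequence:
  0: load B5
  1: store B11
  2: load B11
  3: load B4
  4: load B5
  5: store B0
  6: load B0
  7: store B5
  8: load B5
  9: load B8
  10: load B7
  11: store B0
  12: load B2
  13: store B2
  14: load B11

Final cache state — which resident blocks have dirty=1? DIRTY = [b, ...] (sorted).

  0 | R B5 → L1 miss [-]
  1 | W B11 → L3 miss [D]
  2 | R B11 → L3 hit [D]
  3 | R B4 → L0 miss [-]
  4 | R B5 → L1 hit [-]
  5 | W B0 → L0 miss [D]
  6 | R B0 → L0 hit [D]
  7 | W B5 → L1 hit [D]
  8 | R B5 → L1 hit [D]
  9 | R B8 → L0 miss wb→B0 [-]
  10 | R B7 → L3 miss wb→B11 [-]
  11 | W B0 → L0 miss [D]
  12 | R B2 → L2 miss [-]
  13 | W B2 → L2 hit [D]
  14 | R B11 → L3 miss [-]

DIRTY = [0, 2, 5]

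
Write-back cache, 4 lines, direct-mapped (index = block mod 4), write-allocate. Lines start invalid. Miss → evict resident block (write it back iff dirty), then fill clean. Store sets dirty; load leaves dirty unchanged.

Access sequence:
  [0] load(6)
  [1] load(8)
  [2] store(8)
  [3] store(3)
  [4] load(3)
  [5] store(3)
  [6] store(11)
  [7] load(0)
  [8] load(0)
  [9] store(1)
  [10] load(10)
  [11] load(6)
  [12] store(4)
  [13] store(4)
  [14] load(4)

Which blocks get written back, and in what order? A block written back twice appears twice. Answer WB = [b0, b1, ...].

WB = [3, 8]

  0 | R B6 → L2 miss [-]
  1 | R B8 → L0 miss [-]
  2 | W B8 → L0 hit [D]
  3 | W B3 → L3 miss [D]
  4 | R B3 → L3 hit [D]
  5 | W B3 → L3 hit [D]
  6 | W B11 → L3 miss wb→B3 [D]
  7 | R B0 → L0 miss wb→B8 [-]
  8 | R B0 → L0 hit [-]
  9 | W B1 → L1 miss [D]
  10 | R B10 → L2 miss [-]
  11 | R B6 → L2 miss [-]
  12 | W B4 → L0 miss [D]
  13 | W B4 → L0 hit [D]
  14 | R B4 → L0 hit [D]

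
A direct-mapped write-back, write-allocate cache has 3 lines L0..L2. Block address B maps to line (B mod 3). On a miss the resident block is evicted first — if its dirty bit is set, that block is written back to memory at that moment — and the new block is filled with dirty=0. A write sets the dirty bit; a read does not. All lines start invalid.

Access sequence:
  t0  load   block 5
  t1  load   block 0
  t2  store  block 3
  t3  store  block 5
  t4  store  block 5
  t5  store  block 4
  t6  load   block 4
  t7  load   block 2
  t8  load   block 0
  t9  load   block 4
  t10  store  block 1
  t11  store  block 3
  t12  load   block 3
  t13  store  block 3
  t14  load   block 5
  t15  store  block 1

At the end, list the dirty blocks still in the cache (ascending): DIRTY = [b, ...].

0: R B5 → L2 miss [-]
1: R B0 → L0 miss [-]
2: W B3 → L0 miss [D]
3: W B5 → L2 hit [D]
4: W B5 → L2 hit [D]
5: W B4 → L1 miss [D]
6: R B4 → L1 hit [D]
7: R B2 → L2 miss wb→B5 [-]
8: R B0 → L0 miss wb→B3 [-]
9: R B4 → L1 hit [D]
10: W B1 → L1 miss wb→B4 [D]
11: W B3 → L0 miss [D]
12: R B3 → L0 hit [D]
13: W B3 → L0 hit [D]
14: R B5 → L2 miss [-]
15: W B1 → L1 hit [D]

DIRTY = [1, 3]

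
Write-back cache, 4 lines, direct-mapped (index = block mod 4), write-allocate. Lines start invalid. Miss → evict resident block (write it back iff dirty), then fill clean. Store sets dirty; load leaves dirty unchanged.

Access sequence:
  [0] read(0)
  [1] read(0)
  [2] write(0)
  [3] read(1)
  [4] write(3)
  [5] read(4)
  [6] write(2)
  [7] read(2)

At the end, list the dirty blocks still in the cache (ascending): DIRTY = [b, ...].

0: R B0 → L0 miss [-]
1: R B0 → L0 hit [-]
2: W B0 → L0 hit [D]
3: R B1 → L1 miss [-]
4: W B3 → L3 miss [D]
5: R B4 → L0 miss wb→B0 [-]
6: W B2 → L2 miss [D]
7: R B2 → L2 hit [D]

DIRTY = [2, 3]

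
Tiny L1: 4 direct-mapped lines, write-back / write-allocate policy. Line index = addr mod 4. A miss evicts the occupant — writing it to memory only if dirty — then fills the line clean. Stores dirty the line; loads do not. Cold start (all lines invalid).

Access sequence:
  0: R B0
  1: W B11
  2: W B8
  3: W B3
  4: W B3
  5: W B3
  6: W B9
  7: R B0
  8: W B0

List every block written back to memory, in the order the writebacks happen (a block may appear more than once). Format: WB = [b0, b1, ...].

WB = [11, 8]

  0 | R B0 → L0 miss [-]
  1 | W B11 → L3 miss [D]
  2 | W B8 → L0 miss [D]
  3 | W B3 → L3 miss wb→B11 [D]
  4 | W B3 → L3 hit [D]
  5 | W B3 → L3 hit [D]
  6 | W B9 → L1 miss [D]
  7 | R B0 → L0 miss wb→B8 [-]
  8 | W B0 → L0 hit [D]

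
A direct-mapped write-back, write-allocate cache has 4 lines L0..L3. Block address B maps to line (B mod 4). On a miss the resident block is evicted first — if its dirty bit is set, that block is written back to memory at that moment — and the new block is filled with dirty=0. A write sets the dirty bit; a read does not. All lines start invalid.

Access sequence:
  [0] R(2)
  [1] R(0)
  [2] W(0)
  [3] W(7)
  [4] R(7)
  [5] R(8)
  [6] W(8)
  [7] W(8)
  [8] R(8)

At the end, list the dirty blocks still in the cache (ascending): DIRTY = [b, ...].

0: R B2 → L2 miss [-]
1: R B0 → L0 miss [-]
2: W B0 → L0 hit [D]
3: W B7 → L3 miss [D]
4: R B7 → L3 hit [D]
5: R B8 → L0 miss wb→B0 [-]
6: W B8 → L0 hit [D]
7: W B8 → L0 hit [D]
8: R B8 → L0 hit [D]

DIRTY = [7, 8]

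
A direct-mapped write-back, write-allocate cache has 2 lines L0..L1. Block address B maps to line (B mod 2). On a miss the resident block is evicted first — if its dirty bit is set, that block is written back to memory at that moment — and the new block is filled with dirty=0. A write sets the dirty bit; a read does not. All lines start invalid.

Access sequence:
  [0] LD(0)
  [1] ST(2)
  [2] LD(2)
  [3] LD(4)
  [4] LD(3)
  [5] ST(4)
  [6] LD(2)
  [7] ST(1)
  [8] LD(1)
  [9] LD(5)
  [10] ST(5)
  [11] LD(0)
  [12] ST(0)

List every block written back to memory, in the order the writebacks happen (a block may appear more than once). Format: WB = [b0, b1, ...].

WB = [2, 4, 1]

0: R B0 → L0 miss [-]
1: W B2 → L0 miss [D]
2: R B2 → L0 hit [D]
3: R B4 → L0 miss wb→B2 [-]
4: R B3 → L1 miss [-]
5: W B4 → L0 hit [D]
6: R B2 → L0 miss wb→B4 [-]
7: W B1 → L1 miss [D]
8: R B1 → L1 hit [D]
9: R B5 → L1 miss wb→B1 [-]
10: W B5 → L1 hit [D]
11: R B0 → L0 miss [-]
12: W B0 → L0 hit [D]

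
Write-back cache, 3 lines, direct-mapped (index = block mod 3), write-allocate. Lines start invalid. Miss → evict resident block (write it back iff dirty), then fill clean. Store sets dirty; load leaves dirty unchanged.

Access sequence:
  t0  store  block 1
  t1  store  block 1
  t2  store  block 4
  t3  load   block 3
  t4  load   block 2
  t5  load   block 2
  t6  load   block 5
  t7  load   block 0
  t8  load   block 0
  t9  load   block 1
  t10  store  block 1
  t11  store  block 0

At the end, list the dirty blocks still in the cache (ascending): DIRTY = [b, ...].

DIRTY = [0, 1]

0: W B1 -> L1 miss  d=D]
1: W B1 -> L1 hit  d=D]
2: W B4 -> L1 miss wb->B1  d=D]
3: R B3 -> L0 miss  d=-]
4: R B2 -> L2 miss  d=-]
5: R B2 -> L2 hit  d=-]
6: R B5 -> L2 miss  d=-]
7: R B0 -> L0 miss  d=-]
8: R B0 -> L0 hit  d=-]
9: R B1 -> L1 miss wb->B4  d=-]
10: W B1 -> L1 hit  d=D]
11: W B0 -> L0 hit  d=D]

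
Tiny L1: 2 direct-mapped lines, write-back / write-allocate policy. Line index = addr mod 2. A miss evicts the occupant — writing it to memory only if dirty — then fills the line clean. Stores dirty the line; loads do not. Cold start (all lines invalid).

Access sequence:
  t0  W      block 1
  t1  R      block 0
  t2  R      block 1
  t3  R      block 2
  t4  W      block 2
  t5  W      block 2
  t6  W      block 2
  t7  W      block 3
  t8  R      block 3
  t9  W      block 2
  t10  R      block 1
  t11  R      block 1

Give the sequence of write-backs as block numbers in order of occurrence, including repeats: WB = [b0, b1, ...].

WB = [1, 3]

0: W B1 -> L1 miss  d=D]
1: R B0 -> L0 miss  d=-]
2: R B1 -> L1 hit  d=D]
3: R B2 -> L0 miss  d=-]
4: W B2 -> L0 hit  d=D]
5: W B2 -> L0 hit  d=D]
6: W B2 -> L0 hit  d=D]
7: W B3 -> L1 miss wb->B1  d=D]
8: R B3 -> L1 hit  d=D]
9: W B2 -> L0 hit  d=D]
10: R B1 -> L1 miss wb->B3  d=-]
11: R B1 -> L1 hit  d=-]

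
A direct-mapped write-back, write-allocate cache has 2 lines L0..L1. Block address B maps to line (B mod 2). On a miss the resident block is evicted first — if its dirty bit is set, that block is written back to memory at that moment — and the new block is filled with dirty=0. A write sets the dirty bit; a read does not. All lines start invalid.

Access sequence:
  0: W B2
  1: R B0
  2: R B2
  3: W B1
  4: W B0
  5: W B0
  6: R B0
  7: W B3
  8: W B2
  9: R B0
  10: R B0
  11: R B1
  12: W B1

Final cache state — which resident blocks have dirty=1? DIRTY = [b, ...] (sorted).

0: W B2 -> L0 miss  d=D]
1: R B0 -> L0 miss wb->B2  d=-]
2: R B2 -> L0 miss  d=-]
3: W B1 -> L1 miss  d=D]
4: W B0 -> L0 miss  d=D]
5: W B0 -> L0 hit  d=D]
6: R B0 -> L0 hit  d=D]
7: W B3 -> L1 miss wb->B1  d=D]
8: W B2 -> L0 miss wb->B0  d=D]
9: R B0 -> L0 miss wb->B2  d=-]
10: R B0 -> L0 hit  d=-]
11: R B1 -> L1 miss wb->B3  d=-]
12: W B1 -> L1 hit  d=D]

DIRTY = [1]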